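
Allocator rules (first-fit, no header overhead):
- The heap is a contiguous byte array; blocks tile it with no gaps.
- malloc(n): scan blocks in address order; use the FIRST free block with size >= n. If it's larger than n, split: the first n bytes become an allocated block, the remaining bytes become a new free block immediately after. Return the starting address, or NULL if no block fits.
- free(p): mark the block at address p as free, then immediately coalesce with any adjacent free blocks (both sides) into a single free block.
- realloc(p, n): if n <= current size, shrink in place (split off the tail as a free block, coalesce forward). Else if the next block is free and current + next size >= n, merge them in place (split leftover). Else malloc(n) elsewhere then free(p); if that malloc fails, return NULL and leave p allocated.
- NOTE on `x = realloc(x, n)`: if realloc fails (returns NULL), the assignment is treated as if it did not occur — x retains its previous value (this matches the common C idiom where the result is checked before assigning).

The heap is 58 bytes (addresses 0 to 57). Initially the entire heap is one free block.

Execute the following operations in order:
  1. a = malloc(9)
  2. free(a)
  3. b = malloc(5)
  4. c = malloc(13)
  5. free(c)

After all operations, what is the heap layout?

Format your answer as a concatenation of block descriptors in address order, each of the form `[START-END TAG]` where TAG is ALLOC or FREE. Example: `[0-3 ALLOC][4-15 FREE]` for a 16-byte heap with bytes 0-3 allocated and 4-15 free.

Answer: [0-4 ALLOC][5-57 FREE]

Derivation:
Op 1: a = malloc(9) -> a = 0; heap: [0-8 ALLOC][9-57 FREE]
Op 2: free(a) -> (freed a); heap: [0-57 FREE]
Op 3: b = malloc(5) -> b = 0; heap: [0-4 ALLOC][5-57 FREE]
Op 4: c = malloc(13) -> c = 5; heap: [0-4 ALLOC][5-17 ALLOC][18-57 FREE]
Op 5: free(c) -> (freed c); heap: [0-4 ALLOC][5-57 FREE]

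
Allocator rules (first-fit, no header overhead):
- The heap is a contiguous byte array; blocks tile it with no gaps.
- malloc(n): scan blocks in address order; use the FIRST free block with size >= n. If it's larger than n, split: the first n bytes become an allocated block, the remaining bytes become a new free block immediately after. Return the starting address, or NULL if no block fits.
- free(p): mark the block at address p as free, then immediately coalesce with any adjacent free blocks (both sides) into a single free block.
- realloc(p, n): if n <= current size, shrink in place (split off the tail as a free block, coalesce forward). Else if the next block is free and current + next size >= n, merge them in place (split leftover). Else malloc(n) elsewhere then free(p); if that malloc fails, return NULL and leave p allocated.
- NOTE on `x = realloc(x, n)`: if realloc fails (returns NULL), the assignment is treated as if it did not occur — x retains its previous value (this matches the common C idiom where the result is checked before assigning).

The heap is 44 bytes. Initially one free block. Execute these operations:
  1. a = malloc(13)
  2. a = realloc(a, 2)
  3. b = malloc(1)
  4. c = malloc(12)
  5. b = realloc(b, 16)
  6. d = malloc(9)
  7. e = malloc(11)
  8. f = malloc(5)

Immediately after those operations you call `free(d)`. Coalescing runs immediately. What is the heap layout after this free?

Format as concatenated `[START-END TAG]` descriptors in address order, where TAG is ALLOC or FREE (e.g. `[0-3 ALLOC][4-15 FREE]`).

Answer: [0-1 ALLOC][2-2 FREE][3-14 ALLOC][15-30 ALLOC][31-43 FREE]

Derivation:
Op 1: a = malloc(13) -> a = 0; heap: [0-12 ALLOC][13-43 FREE]
Op 2: a = realloc(a, 2) -> a = 0; heap: [0-1 ALLOC][2-43 FREE]
Op 3: b = malloc(1) -> b = 2; heap: [0-1 ALLOC][2-2 ALLOC][3-43 FREE]
Op 4: c = malloc(12) -> c = 3; heap: [0-1 ALLOC][2-2 ALLOC][3-14 ALLOC][15-43 FREE]
Op 5: b = realloc(b, 16) -> b = 15; heap: [0-1 ALLOC][2-2 FREE][3-14 ALLOC][15-30 ALLOC][31-43 FREE]
Op 6: d = malloc(9) -> d = 31; heap: [0-1 ALLOC][2-2 FREE][3-14 ALLOC][15-30 ALLOC][31-39 ALLOC][40-43 FREE]
Op 7: e = malloc(11) -> e = NULL; heap: [0-1 ALLOC][2-2 FREE][3-14 ALLOC][15-30 ALLOC][31-39 ALLOC][40-43 FREE]
Op 8: f = malloc(5) -> f = NULL; heap: [0-1 ALLOC][2-2 FREE][3-14 ALLOC][15-30 ALLOC][31-39 ALLOC][40-43 FREE]
free(d): d = 31 -> block [31-39 ALLOC]; mark free, coalesce with adjacent free neighbors -> [0-1 ALLOC][2-2 FREE][3-14 ALLOC][15-30 ALLOC][31-43 FREE]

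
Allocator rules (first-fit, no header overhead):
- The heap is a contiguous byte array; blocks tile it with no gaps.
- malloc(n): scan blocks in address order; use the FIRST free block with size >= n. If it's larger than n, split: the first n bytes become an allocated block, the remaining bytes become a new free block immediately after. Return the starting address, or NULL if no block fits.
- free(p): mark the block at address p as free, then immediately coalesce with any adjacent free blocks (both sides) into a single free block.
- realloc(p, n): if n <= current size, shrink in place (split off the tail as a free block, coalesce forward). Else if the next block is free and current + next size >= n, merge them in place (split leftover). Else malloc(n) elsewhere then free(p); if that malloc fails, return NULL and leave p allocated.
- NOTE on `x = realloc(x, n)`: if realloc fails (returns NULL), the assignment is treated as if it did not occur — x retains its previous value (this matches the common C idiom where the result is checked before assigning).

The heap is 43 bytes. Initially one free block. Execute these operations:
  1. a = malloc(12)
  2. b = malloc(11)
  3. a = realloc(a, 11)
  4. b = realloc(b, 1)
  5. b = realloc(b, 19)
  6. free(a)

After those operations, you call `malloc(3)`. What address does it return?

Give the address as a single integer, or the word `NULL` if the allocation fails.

Answer: 0

Derivation:
Op 1: a = malloc(12) -> a = 0; heap: [0-11 ALLOC][12-42 FREE]
Op 2: b = malloc(11) -> b = 12; heap: [0-11 ALLOC][12-22 ALLOC][23-42 FREE]
Op 3: a = realloc(a, 11) -> a = 0; heap: [0-10 ALLOC][11-11 FREE][12-22 ALLOC][23-42 FREE]
Op 4: b = realloc(b, 1) -> b = 12; heap: [0-10 ALLOC][11-11 FREE][12-12 ALLOC][13-42 FREE]
Op 5: b = realloc(b, 19) -> b = 12; heap: [0-10 ALLOC][11-11 FREE][12-30 ALLOC][31-42 FREE]
Op 6: free(a) -> (freed a); heap: [0-11 FREE][12-30 ALLOC][31-42 FREE]
malloc(3): first-fit scan over [0-11 FREE][12-30 ALLOC][31-42 FREE] -> 0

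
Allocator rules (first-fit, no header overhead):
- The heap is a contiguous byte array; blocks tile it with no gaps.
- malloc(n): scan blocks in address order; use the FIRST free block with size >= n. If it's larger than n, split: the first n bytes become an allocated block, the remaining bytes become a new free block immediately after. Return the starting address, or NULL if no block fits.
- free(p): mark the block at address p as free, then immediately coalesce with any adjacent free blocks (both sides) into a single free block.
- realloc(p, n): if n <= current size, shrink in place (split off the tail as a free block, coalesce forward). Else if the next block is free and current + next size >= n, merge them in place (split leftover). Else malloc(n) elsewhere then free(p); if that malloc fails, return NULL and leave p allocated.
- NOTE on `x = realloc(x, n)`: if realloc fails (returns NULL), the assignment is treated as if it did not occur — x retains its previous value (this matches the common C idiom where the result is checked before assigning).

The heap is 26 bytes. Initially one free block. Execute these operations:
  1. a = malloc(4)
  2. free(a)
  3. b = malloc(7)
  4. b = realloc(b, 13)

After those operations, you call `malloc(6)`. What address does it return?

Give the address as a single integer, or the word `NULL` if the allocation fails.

Answer: 13

Derivation:
Op 1: a = malloc(4) -> a = 0; heap: [0-3 ALLOC][4-25 FREE]
Op 2: free(a) -> (freed a); heap: [0-25 FREE]
Op 3: b = malloc(7) -> b = 0; heap: [0-6 ALLOC][7-25 FREE]
Op 4: b = realloc(b, 13) -> b = 0; heap: [0-12 ALLOC][13-25 FREE]
malloc(6): first-fit scan over [0-12 ALLOC][13-25 FREE] -> 13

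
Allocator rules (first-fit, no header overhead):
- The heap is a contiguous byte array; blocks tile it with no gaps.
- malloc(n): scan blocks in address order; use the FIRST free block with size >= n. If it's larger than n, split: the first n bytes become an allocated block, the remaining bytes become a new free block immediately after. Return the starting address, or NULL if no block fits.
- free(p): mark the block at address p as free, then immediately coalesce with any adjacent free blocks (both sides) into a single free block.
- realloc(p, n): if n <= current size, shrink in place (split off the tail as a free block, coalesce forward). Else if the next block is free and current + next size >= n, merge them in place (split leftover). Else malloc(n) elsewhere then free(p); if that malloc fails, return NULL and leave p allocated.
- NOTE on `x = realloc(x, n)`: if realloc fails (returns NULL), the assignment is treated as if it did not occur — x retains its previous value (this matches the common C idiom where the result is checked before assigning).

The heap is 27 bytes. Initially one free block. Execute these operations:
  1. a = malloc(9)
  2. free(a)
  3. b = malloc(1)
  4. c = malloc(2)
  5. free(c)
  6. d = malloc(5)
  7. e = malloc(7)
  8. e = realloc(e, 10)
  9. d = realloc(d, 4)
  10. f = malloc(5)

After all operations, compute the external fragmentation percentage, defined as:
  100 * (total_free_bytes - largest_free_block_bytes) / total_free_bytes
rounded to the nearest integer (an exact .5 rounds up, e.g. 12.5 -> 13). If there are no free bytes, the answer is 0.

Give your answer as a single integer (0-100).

Answer: 14

Derivation:
Op 1: a = malloc(9) -> a = 0; heap: [0-8 ALLOC][9-26 FREE]
Op 2: free(a) -> (freed a); heap: [0-26 FREE]
Op 3: b = malloc(1) -> b = 0; heap: [0-0 ALLOC][1-26 FREE]
Op 4: c = malloc(2) -> c = 1; heap: [0-0 ALLOC][1-2 ALLOC][3-26 FREE]
Op 5: free(c) -> (freed c); heap: [0-0 ALLOC][1-26 FREE]
Op 6: d = malloc(5) -> d = 1; heap: [0-0 ALLOC][1-5 ALLOC][6-26 FREE]
Op 7: e = malloc(7) -> e = 6; heap: [0-0 ALLOC][1-5 ALLOC][6-12 ALLOC][13-26 FREE]
Op 8: e = realloc(e, 10) -> e = 6; heap: [0-0 ALLOC][1-5 ALLOC][6-15 ALLOC][16-26 FREE]
Op 9: d = realloc(d, 4) -> d = 1; heap: [0-0 ALLOC][1-4 ALLOC][5-5 FREE][6-15 ALLOC][16-26 FREE]
Op 10: f = malloc(5) -> f = 16; heap: [0-0 ALLOC][1-4 ALLOC][5-5 FREE][6-15 ALLOC][16-20 ALLOC][21-26 FREE]
Free blocks: [1 6] total_free=7 largest=6 -> 100*(7-6)/7 = 100/7 ≈ 14.286 -> rounds to 14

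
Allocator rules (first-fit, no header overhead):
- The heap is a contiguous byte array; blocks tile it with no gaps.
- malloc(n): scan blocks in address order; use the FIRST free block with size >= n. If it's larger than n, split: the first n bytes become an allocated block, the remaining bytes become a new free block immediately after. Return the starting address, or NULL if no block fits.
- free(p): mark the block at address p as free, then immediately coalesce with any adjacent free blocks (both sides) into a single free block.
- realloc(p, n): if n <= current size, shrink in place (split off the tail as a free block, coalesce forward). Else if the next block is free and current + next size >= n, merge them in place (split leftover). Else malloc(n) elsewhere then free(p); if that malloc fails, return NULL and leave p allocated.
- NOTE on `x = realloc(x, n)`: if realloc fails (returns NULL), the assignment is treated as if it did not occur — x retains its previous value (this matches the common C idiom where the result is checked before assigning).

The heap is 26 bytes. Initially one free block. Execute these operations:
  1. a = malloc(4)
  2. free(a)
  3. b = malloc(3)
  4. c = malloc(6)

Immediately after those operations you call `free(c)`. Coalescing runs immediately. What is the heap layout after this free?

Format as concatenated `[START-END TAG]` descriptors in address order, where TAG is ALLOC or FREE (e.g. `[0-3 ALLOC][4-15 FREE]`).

Op 1: a = malloc(4) -> a = 0; heap: [0-3 ALLOC][4-25 FREE]
Op 2: free(a) -> (freed a); heap: [0-25 FREE]
Op 3: b = malloc(3) -> b = 0; heap: [0-2 ALLOC][3-25 FREE]
Op 4: c = malloc(6) -> c = 3; heap: [0-2 ALLOC][3-8 ALLOC][9-25 FREE]
free(c): c = 3 -> block [3-8 ALLOC]; mark free, coalesce with adjacent free neighbors -> [0-2 ALLOC][3-25 FREE]

Answer: [0-2 ALLOC][3-25 FREE]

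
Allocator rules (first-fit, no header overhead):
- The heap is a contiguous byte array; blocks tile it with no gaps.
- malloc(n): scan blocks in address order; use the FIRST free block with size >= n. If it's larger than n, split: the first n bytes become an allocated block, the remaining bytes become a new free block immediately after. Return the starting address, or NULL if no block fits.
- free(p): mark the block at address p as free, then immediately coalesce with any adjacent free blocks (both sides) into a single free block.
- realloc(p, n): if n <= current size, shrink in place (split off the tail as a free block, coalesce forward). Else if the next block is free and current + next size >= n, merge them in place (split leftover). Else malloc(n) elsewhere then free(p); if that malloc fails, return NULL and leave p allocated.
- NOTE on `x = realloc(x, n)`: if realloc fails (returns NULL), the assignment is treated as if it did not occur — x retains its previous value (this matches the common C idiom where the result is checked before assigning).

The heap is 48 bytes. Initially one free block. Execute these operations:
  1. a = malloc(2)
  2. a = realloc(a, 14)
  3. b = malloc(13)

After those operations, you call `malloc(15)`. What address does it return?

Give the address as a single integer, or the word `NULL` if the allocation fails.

Answer: 27

Derivation:
Op 1: a = malloc(2) -> a = 0; heap: [0-1 ALLOC][2-47 FREE]
Op 2: a = realloc(a, 14) -> a = 0; heap: [0-13 ALLOC][14-47 FREE]
Op 3: b = malloc(13) -> b = 14; heap: [0-13 ALLOC][14-26 ALLOC][27-47 FREE]
malloc(15): first-fit scan over [0-13 ALLOC][14-26 ALLOC][27-47 FREE] -> 27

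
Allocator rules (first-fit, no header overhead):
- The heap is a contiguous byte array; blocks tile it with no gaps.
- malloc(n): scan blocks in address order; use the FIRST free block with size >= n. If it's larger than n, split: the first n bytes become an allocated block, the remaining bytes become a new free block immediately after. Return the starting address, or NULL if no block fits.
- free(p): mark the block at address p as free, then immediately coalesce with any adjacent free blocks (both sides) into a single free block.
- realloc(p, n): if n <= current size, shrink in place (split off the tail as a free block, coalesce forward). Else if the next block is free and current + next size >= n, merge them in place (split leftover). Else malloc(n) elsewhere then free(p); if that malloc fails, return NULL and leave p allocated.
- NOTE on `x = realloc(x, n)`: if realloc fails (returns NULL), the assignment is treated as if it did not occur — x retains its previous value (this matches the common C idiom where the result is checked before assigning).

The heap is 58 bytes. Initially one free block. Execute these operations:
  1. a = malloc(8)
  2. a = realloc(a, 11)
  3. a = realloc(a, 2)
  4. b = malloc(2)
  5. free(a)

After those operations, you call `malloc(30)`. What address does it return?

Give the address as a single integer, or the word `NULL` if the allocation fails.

Answer: 4

Derivation:
Op 1: a = malloc(8) -> a = 0; heap: [0-7 ALLOC][8-57 FREE]
Op 2: a = realloc(a, 11) -> a = 0; heap: [0-10 ALLOC][11-57 FREE]
Op 3: a = realloc(a, 2) -> a = 0; heap: [0-1 ALLOC][2-57 FREE]
Op 4: b = malloc(2) -> b = 2; heap: [0-1 ALLOC][2-3 ALLOC][4-57 FREE]
Op 5: free(a) -> (freed a); heap: [0-1 FREE][2-3 ALLOC][4-57 FREE]
malloc(30): first-fit scan over [0-1 FREE][2-3 ALLOC][4-57 FREE] -> 4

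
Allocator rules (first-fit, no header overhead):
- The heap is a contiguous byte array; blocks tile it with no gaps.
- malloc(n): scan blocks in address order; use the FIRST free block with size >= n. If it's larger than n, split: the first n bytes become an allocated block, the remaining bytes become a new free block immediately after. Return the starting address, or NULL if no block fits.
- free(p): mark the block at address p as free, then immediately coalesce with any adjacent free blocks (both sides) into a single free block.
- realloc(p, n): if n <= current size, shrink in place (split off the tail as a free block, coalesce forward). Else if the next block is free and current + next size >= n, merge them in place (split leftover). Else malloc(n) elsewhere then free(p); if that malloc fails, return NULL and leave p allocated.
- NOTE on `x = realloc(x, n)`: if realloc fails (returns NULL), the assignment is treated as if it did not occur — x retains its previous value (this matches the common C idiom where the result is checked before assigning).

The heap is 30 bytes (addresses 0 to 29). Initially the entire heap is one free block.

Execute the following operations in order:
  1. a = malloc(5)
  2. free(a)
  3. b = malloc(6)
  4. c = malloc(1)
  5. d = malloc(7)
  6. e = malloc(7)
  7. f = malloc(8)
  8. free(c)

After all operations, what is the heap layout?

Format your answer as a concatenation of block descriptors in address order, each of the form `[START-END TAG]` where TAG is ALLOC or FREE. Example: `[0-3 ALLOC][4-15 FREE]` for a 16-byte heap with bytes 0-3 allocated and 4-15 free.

Answer: [0-5 ALLOC][6-6 FREE][7-13 ALLOC][14-20 ALLOC][21-28 ALLOC][29-29 FREE]

Derivation:
Op 1: a = malloc(5) -> a = 0; heap: [0-4 ALLOC][5-29 FREE]
Op 2: free(a) -> (freed a); heap: [0-29 FREE]
Op 3: b = malloc(6) -> b = 0; heap: [0-5 ALLOC][6-29 FREE]
Op 4: c = malloc(1) -> c = 6; heap: [0-5 ALLOC][6-6 ALLOC][7-29 FREE]
Op 5: d = malloc(7) -> d = 7; heap: [0-5 ALLOC][6-6 ALLOC][7-13 ALLOC][14-29 FREE]
Op 6: e = malloc(7) -> e = 14; heap: [0-5 ALLOC][6-6 ALLOC][7-13 ALLOC][14-20 ALLOC][21-29 FREE]
Op 7: f = malloc(8) -> f = 21; heap: [0-5 ALLOC][6-6 ALLOC][7-13 ALLOC][14-20 ALLOC][21-28 ALLOC][29-29 FREE]
Op 8: free(c) -> (freed c); heap: [0-5 ALLOC][6-6 FREE][7-13 ALLOC][14-20 ALLOC][21-28 ALLOC][29-29 FREE]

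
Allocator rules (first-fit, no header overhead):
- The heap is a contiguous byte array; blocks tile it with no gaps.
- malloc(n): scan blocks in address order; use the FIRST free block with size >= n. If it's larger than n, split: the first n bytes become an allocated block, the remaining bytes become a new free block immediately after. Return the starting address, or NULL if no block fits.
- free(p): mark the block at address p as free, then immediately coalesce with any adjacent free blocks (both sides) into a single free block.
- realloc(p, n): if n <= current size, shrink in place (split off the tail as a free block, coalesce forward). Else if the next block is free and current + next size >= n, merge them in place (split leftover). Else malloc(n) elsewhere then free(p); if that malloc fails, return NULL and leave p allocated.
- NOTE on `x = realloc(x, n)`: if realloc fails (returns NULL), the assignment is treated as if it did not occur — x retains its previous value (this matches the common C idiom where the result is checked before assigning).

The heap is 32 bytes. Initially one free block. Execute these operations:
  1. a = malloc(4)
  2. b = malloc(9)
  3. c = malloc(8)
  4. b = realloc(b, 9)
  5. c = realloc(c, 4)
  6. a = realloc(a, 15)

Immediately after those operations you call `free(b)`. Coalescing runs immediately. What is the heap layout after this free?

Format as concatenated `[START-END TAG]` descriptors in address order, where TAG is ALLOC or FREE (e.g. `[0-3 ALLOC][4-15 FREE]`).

Answer: [0-12 FREE][13-16 ALLOC][17-31 ALLOC]

Derivation:
Op 1: a = malloc(4) -> a = 0; heap: [0-3 ALLOC][4-31 FREE]
Op 2: b = malloc(9) -> b = 4; heap: [0-3 ALLOC][4-12 ALLOC][13-31 FREE]
Op 3: c = malloc(8) -> c = 13; heap: [0-3 ALLOC][4-12 ALLOC][13-20 ALLOC][21-31 FREE]
Op 4: b = realloc(b, 9) -> b = 4; heap: [0-3 ALLOC][4-12 ALLOC][13-20 ALLOC][21-31 FREE]
Op 5: c = realloc(c, 4) -> c = 13; heap: [0-3 ALLOC][4-12 ALLOC][13-16 ALLOC][17-31 FREE]
Op 6: a = realloc(a, 15) -> a = 17; heap: [0-3 FREE][4-12 ALLOC][13-16 ALLOC][17-31 ALLOC]
free(b): b = 4 -> block [4-12 ALLOC]; mark free, coalesce with adjacent free neighbors -> [0-12 FREE][13-16 ALLOC][17-31 ALLOC]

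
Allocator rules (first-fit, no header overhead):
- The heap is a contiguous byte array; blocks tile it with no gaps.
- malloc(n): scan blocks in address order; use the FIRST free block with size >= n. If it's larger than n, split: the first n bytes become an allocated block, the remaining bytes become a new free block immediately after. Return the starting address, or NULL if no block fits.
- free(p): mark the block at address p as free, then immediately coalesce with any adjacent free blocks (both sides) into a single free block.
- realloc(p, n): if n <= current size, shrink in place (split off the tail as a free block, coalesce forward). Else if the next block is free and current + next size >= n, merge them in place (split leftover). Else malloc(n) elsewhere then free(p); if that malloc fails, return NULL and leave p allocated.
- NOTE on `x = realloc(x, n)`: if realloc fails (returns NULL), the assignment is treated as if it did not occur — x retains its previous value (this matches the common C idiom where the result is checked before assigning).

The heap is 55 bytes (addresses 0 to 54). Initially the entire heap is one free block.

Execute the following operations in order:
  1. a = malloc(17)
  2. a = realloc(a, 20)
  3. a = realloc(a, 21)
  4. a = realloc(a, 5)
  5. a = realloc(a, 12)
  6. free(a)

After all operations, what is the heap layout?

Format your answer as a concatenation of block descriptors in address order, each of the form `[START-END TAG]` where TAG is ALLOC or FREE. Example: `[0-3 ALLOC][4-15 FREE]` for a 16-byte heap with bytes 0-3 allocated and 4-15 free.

Answer: [0-54 FREE]

Derivation:
Op 1: a = malloc(17) -> a = 0; heap: [0-16 ALLOC][17-54 FREE]
Op 2: a = realloc(a, 20) -> a = 0; heap: [0-19 ALLOC][20-54 FREE]
Op 3: a = realloc(a, 21) -> a = 0; heap: [0-20 ALLOC][21-54 FREE]
Op 4: a = realloc(a, 5) -> a = 0; heap: [0-4 ALLOC][5-54 FREE]
Op 5: a = realloc(a, 12) -> a = 0; heap: [0-11 ALLOC][12-54 FREE]
Op 6: free(a) -> (freed a); heap: [0-54 FREE]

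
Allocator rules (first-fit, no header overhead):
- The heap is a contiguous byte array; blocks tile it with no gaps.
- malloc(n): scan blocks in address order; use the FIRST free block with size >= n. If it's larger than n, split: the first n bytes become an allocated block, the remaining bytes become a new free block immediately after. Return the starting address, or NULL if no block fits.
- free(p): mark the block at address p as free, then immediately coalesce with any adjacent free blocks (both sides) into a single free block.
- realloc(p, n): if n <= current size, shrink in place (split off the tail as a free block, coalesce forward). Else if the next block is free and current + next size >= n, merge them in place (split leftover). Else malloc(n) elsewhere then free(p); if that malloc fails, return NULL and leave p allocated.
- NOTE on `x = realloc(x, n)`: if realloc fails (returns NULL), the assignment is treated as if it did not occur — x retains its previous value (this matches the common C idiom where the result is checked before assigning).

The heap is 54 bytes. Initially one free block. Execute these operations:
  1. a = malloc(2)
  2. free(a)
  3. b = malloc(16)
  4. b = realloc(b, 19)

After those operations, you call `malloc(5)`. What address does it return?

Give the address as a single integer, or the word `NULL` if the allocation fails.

Op 1: a = malloc(2) -> a = 0; heap: [0-1 ALLOC][2-53 FREE]
Op 2: free(a) -> (freed a); heap: [0-53 FREE]
Op 3: b = malloc(16) -> b = 0; heap: [0-15 ALLOC][16-53 FREE]
Op 4: b = realloc(b, 19) -> b = 0; heap: [0-18 ALLOC][19-53 FREE]
malloc(5): first-fit scan over [0-18 ALLOC][19-53 FREE] -> 19

Answer: 19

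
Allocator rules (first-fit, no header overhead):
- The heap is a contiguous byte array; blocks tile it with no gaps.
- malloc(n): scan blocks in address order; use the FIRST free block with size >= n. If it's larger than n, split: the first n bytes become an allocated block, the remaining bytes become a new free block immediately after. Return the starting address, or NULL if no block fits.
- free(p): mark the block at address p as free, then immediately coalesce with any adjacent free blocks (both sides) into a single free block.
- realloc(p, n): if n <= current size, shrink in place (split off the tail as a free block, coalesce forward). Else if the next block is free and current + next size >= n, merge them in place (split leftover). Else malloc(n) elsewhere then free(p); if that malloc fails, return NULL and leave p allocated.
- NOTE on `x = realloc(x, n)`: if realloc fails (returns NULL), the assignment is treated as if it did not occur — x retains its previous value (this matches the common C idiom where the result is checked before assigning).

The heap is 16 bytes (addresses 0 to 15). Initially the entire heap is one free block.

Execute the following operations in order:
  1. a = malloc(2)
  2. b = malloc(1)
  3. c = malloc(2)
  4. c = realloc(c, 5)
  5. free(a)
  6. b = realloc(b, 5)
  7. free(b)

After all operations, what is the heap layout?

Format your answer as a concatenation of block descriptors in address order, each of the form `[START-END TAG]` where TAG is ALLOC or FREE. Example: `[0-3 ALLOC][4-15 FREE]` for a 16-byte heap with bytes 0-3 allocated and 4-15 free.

Op 1: a = malloc(2) -> a = 0; heap: [0-1 ALLOC][2-15 FREE]
Op 2: b = malloc(1) -> b = 2; heap: [0-1 ALLOC][2-2 ALLOC][3-15 FREE]
Op 3: c = malloc(2) -> c = 3; heap: [0-1 ALLOC][2-2 ALLOC][3-4 ALLOC][5-15 FREE]
Op 4: c = realloc(c, 5) -> c = 3; heap: [0-1 ALLOC][2-2 ALLOC][3-7 ALLOC][8-15 FREE]
Op 5: free(a) -> (freed a); heap: [0-1 FREE][2-2 ALLOC][3-7 ALLOC][8-15 FREE]
Op 6: b = realloc(b, 5) -> b = 8; heap: [0-2 FREE][3-7 ALLOC][8-12 ALLOC][13-15 FREE]
Op 7: free(b) -> (freed b); heap: [0-2 FREE][3-7 ALLOC][8-15 FREE]

Answer: [0-2 FREE][3-7 ALLOC][8-15 FREE]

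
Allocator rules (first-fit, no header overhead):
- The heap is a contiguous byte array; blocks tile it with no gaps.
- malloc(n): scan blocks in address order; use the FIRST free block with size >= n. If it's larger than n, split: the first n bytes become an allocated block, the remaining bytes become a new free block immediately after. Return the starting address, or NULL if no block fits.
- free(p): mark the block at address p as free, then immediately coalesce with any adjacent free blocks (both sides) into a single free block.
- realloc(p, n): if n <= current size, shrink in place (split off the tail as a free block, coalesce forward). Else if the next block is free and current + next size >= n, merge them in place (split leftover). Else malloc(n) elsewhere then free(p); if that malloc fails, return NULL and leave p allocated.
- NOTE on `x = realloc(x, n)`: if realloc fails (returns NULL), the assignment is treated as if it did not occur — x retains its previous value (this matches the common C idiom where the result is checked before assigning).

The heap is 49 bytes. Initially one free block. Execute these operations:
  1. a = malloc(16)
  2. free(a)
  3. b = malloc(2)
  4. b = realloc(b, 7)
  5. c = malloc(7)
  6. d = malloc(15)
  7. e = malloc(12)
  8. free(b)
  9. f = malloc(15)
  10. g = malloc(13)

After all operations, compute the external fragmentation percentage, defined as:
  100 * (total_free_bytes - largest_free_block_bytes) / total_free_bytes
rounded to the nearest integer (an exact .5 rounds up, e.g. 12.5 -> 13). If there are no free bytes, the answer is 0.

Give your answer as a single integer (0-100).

Answer: 47

Derivation:
Op 1: a = malloc(16) -> a = 0; heap: [0-15 ALLOC][16-48 FREE]
Op 2: free(a) -> (freed a); heap: [0-48 FREE]
Op 3: b = malloc(2) -> b = 0; heap: [0-1 ALLOC][2-48 FREE]
Op 4: b = realloc(b, 7) -> b = 0; heap: [0-6 ALLOC][7-48 FREE]
Op 5: c = malloc(7) -> c = 7; heap: [0-6 ALLOC][7-13 ALLOC][14-48 FREE]
Op 6: d = malloc(15) -> d = 14; heap: [0-6 ALLOC][7-13 ALLOC][14-28 ALLOC][29-48 FREE]
Op 7: e = malloc(12) -> e = 29; heap: [0-6 ALLOC][7-13 ALLOC][14-28 ALLOC][29-40 ALLOC][41-48 FREE]
Op 8: free(b) -> (freed b); heap: [0-6 FREE][7-13 ALLOC][14-28 ALLOC][29-40 ALLOC][41-48 FREE]
Op 9: f = malloc(15) -> f = NULL; heap: [0-6 FREE][7-13 ALLOC][14-28 ALLOC][29-40 ALLOC][41-48 FREE]
Op 10: g = malloc(13) -> g = NULL; heap: [0-6 FREE][7-13 ALLOC][14-28 ALLOC][29-40 ALLOC][41-48 FREE]
Free blocks: [7 8] total_free=15 largest=8 -> 100*(15-8)/15 = 700/15 ≈ 46.667 -> rounds to 47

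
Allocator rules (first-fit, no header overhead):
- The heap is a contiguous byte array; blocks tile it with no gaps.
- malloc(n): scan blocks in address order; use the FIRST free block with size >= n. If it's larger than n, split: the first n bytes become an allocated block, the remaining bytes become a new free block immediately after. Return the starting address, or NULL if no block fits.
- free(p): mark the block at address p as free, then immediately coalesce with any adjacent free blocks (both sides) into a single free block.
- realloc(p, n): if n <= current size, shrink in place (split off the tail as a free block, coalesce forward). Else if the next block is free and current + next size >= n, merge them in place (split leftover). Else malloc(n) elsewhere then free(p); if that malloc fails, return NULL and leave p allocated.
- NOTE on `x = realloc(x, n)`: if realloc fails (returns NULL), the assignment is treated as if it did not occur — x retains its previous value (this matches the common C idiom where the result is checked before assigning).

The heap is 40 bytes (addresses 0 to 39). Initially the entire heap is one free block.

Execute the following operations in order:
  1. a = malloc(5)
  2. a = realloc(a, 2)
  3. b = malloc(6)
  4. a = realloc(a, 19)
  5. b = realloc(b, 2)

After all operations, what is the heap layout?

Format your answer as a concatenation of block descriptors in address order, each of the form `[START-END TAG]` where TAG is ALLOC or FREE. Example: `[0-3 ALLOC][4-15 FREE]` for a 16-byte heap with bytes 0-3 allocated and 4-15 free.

Answer: [0-1 FREE][2-3 ALLOC][4-7 FREE][8-26 ALLOC][27-39 FREE]

Derivation:
Op 1: a = malloc(5) -> a = 0; heap: [0-4 ALLOC][5-39 FREE]
Op 2: a = realloc(a, 2) -> a = 0; heap: [0-1 ALLOC][2-39 FREE]
Op 3: b = malloc(6) -> b = 2; heap: [0-1 ALLOC][2-7 ALLOC][8-39 FREE]
Op 4: a = realloc(a, 19) -> a = 8; heap: [0-1 FREE][2-7 ALLOC][8-26 ALLOC][27-39 FREE]
Op 5: b = realloc(b, 2) -> b = 2; heap: [0-1 FREE][2-3 ALLOC][4-7 FREE][8-26 ALLOC][27-39 FREE]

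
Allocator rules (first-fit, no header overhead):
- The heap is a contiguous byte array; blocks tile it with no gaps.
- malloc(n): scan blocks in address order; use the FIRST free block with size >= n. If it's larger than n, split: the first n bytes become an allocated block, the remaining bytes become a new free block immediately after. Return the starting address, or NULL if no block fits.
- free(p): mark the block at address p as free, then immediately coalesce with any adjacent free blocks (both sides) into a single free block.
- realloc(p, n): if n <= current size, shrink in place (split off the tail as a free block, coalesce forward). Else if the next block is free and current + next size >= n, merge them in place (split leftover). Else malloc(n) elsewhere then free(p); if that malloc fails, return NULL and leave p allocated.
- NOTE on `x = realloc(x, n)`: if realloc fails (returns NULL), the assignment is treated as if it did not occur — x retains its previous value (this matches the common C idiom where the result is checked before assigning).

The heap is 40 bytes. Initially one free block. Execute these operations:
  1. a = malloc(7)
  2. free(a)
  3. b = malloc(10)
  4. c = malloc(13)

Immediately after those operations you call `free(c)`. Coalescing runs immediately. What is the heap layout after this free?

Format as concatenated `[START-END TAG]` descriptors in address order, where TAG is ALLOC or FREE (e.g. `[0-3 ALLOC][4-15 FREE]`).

Answer: [0-9 ALLOC][10-39 FREE]

Derivation:
Op 1: a = malloc(7) -> a = 0; heap: [0-6 ALLOC][7-39 FREE]
Op 2: free(a) -> (freed a); heap: [0-39 FREE]
Op 3: b = malloc(10) -> b = 0; heap: [0-9 ALLOC][10-39 FREE]
Op 4: c = malloc(13) -> c = 10; heap: [0-9 ALLOC][10-22 ALLOC][23-39 FREE]
free(c): c = 10 -> block [10-22 ALLOC]; mark free, coalesce with adjacent free neighbors -> [0-9 ALLOC][10-39 FREE]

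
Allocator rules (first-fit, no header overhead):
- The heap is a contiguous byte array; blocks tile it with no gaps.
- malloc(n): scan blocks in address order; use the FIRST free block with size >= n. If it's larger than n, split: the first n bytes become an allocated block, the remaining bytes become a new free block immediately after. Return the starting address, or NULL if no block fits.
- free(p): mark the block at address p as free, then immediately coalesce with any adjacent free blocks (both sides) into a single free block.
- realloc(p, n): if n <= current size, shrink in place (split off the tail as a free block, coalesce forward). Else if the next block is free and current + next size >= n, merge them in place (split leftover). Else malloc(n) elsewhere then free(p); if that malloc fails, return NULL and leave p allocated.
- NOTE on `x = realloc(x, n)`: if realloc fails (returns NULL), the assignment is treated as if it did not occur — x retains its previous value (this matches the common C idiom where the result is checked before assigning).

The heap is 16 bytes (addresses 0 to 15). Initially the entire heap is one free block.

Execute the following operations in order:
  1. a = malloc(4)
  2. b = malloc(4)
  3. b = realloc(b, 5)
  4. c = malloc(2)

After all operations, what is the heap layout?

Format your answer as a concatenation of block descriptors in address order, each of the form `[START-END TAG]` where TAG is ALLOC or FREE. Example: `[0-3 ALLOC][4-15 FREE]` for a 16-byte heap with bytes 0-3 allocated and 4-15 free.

Op 1: a = malloc(4) -> a = 0; heap: [0-3 ALLOC][4-15 FREE]
Op 2: b = malloc(4) -> b = 4; heap: [0-3 ALLOC][4-7 ALLOC][8-15 FREE]
Op 3: b = realloc(b, 5) -> b = 4; heap: [0-3 ALLOC][4-8 ALLOC][9-15 FREE]
Op 4: c = malloc(2) -> c = 9; heap: [0-3 ALLOC][4-8 ALLOC][9-10 ALLOC][11-15 FREE]

Answer: [0-3 ALLOC][4-8 ALLOC][9-10 ALLOC][11-15 FREE]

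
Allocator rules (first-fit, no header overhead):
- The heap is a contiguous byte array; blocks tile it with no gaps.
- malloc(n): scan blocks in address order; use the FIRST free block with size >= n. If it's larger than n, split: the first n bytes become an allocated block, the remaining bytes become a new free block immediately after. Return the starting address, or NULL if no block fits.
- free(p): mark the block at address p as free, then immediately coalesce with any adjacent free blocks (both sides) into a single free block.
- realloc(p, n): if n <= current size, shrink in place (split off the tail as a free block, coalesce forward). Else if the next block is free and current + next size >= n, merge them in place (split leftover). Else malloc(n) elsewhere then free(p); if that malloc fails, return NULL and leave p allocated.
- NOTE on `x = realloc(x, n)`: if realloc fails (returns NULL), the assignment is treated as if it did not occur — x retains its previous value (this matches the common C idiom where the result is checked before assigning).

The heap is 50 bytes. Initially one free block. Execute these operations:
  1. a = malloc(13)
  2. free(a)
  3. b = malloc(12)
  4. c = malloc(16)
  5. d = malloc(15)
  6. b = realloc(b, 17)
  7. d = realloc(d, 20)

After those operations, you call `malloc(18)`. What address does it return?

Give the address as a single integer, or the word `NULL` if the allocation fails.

Answer: NULL

Derivation:
Op 1: a = malloc(13) -> a = 0; heap: [0-12 ALLOC][13-49 FREE]
Op 2: free(a) -> (freed a); heap: [0-49 FREE]
Op 3: b = malloc(12) -> b = 0; heap: [0-11 ALLOC][12-49 FREE]
Op 4: c = malloc(16) -> c = 12; heap: [0-11 ALLOC][12-27 ALLOC][28-49 FREE]
Op 5: d = malloc(15) -> d = 28; heap: [0-11 ALLOC][12-27 ALLOC][28-42 ALLOC][43-49 FREE]
Op 6: b = realloc(b, 17) -> NULL (b unchanged); heap: [0-11 ALLOC][12-27 ALLOC][28-42 ALLOC][43-49 FREE]
Op 7: d = realloc(d, 20) -> d = 28; heap: [0-11 ALLOC][12-27 ALLOC][28-47 ALLOC][48-49 FREE]
malloc(18): first-fit scan over [0-11 ALLOC][12-27 ALLOC][28-47 ALLOC][48-49 FREE] -> NULL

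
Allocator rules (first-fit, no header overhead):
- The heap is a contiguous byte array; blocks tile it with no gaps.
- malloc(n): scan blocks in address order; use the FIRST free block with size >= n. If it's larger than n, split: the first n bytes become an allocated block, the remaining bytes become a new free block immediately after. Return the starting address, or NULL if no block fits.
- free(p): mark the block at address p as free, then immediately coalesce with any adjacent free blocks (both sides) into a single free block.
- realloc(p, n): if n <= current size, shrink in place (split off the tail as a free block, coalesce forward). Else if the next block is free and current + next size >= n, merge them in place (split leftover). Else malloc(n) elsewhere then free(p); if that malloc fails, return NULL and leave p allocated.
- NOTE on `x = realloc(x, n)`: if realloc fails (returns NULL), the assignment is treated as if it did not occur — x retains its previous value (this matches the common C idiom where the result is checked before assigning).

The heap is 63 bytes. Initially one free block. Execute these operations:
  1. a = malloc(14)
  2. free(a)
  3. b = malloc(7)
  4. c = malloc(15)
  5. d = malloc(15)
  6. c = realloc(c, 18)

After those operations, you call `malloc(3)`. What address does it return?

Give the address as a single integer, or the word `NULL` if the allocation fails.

Op 1: a = malloc(14) -> a = 0; heap: [0-13 ALLOC][14-62 FREE]
Op 2: free(a) -> (freed a); heap: [0-62 FREE]
Op 3: b = malloc(7) -> b = 0; heap: [0-6 ALLOC][7-62 FREE]
Op 4: c = malloc(15) -> c = 7; heap: [0-6 ALLOC][7-21 ALLOC][22-62 FREE]
Op 5: d = malloc(15) -> d = 22; heap: [0-6 ALLOC][7-21 ALLOC][22-36 ALLOC][37-62 FREE]
Op 6: c = realloc(c, 18) -> c = 37; heap: [0-6 ALLOC][7-21 FREE][22-36 ALLOC][37-54 ALLOC][55-62 FREE]
malloc(3): first-fit scan over [0-6 ALLOC][7-21 FREE][22-36 ALLOC][37-54 ALLOC][55-62 FREE] -> 7

Answer: 7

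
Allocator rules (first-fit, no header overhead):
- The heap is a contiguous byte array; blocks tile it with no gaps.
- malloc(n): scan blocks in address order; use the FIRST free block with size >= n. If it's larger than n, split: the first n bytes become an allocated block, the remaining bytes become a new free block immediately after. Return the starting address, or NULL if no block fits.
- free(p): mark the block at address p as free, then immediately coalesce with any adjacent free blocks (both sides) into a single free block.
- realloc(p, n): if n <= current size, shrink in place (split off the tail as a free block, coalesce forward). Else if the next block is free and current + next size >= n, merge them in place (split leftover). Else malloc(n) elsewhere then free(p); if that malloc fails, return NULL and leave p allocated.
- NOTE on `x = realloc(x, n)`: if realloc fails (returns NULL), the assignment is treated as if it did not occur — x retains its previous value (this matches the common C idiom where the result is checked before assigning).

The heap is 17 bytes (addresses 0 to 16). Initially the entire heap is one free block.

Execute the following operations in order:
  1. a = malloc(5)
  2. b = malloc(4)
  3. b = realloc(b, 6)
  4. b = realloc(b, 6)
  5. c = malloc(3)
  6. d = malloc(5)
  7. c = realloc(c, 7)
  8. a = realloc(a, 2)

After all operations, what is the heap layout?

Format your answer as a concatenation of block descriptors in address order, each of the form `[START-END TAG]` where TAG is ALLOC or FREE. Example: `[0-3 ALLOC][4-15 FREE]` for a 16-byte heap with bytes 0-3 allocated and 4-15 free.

Op 1: a = malloc(5) -> a = 0; heap: [0-4 ALLOC][5-16 FREE]
Op 2: b = malloc(4) -> b = 5; heap: [0-4 ALLOC][5-8 ALLOC][9-16 FREE]
Op 3: b = realloc(b, 6) -> b = 5; heap: [0-4 ALLOC][5-10 ALLOC][11-16 FREE]
Op 4: b = realloc(b, 6) -> b = 5; heap: [0-4 ALLOC][5-10 ALLOC][11-16 FREE]
Op 5: c = malloc(3) -> c = 11; heap: [0-4 ALLOC][5-10 ALLOC][11-13 ALLOC][14-16 FREE]
Op 6: d = malloc(5) -> d = NULL; heap: [0-4 ALLOC][5-10 ALLOC][11-13 ALLOC][14-16 FREE]
Op 7: c = realloc(c, 7) -> NULL (c unchanged); heap: [0-4 ALLOC][5-10 ALLOC][11-13 ALLOC][14-16 FREE]
Op 8: a = realloc(a, 2) -> a = 0; heap: [0-1 ALLOC][2-4 FREE][5-10 ALLOC][11-13 ALLOC][14-16 FREE]

Answer: [0-1 ALLOC][2-4 FREE][5-10 ALLOC][11-13 ALLOC][14-16 FREE]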